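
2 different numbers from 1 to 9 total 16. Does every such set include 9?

Yes

The only way to make 16 from 2 distinct digits is {7,9}, which contains 9.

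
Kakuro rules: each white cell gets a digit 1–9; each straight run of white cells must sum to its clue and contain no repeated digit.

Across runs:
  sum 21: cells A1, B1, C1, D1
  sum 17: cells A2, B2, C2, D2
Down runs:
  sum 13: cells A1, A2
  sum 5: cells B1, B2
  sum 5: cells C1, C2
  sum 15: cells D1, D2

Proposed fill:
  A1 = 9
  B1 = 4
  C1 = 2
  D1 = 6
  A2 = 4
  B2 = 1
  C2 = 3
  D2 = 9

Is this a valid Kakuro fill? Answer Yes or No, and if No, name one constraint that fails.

Yes

Across: 9+4+2+6=21; 4+1+3+9=17. Down: 9+4=13; 4+1=5; 2+3=5; 6+9=15. No digit repeats within any run.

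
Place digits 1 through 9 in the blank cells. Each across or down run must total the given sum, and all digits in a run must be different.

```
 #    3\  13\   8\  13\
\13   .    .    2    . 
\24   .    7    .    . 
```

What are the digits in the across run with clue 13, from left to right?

1, 6, 2, 4

3 in 2 cells must be {1,2}.
Given what's placed, R1C1 must be 1 to fit the 13 across and 3 down.
R1C2 = 13 − 7 = 6 completes the 13 down.
R1C4 = 13 − 9 = 4 completes the 13 across.
R2C1 = 3 − 1 = 2 completes the 3 down.
R2C3 = 8 − 2 = 6 completes the 8 down.
R2C4 = 24 − 15 = 9 completes the 24 across.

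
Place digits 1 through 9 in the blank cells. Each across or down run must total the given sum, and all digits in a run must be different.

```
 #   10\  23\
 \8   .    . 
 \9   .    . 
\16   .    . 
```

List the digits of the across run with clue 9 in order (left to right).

1, 8

16 in 2 cells must be {7,9}; 23 in 3 cells must be {6,8,9}.
The 8 across and the 23 down share only 6, so R1C2 = 6.
Given what's placed, R2C2 must be 8 to fit the 9 across and 23 down.
R3C1 = 7: only digit in both the 16-across and 10-down candidate sets.
R3C2 = 16 − 7 = 9 completes the 16 across.
R1C1 = 8 − 6 = 2 completes the 8 across.
R2C1 = 9 − 8 = 1 completes the 9 across.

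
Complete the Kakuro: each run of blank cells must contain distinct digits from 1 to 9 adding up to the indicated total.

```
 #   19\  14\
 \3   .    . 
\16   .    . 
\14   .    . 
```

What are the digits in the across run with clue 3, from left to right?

3 in 2 cells must be {1,2}; 16 in 2 cells must be {7,9}.
The 3 across and the 19 down share only 2, so R1C1 = 2.
R1C2 = 3 − 2 = 1 completes the 3 across.
Given what's placed, R2C1 must be 9 to fit the 16 across and 19 down.
R2C2 = 16 − 9 = 7 completes the 16 across.
R3C1 = 19 − 11 = 8 completes the 19 down.
R3C2 = 14 − 8 = 6 completes the 14 across.

2 1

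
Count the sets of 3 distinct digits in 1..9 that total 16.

8

3 distinct digits from 1–9 sum between 6 and 24.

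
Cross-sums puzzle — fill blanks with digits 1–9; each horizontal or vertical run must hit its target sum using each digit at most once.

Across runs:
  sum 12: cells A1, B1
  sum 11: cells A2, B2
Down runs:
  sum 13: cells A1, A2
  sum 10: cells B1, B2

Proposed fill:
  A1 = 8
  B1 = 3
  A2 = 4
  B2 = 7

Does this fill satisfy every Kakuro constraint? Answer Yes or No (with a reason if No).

No — the across run A1–B1 sums to 11, not 12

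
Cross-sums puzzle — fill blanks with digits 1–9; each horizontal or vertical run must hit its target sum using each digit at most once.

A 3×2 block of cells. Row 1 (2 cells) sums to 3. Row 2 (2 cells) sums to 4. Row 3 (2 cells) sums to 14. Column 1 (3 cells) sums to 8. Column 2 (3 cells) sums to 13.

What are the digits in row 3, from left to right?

5 9

3 in 2 cells must be {1,2}; 4 in 2 cells must be {1,3}.
The 14 across and the 8 down share only 5, so (3,1) = 5.
(3,2) = 14 − 5 = 9 completes the 14 across.
Given what's placed, (1,2) must be 1 to fit the 3 across and 13 down.
(2,1) = 1: the only remaining digit allowed by both the 4 across and the 8 down.
(2,2) = 4 − 1 = 3 completes the 4 across.
(1,1) = 3 − 1 = 2 completes the 3 across.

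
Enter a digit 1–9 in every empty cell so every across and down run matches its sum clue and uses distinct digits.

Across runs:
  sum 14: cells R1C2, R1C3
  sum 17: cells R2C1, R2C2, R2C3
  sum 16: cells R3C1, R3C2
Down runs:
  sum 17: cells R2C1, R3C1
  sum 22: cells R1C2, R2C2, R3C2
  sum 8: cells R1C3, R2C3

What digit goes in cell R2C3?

16 in 2 cells must be {7,9}; 17 in 2 cells must be {8,9}.
The 16 across and the 17 down share only 9, so R3C1 = 9.
R3C2 = 16 − 9 = 7 completes the 16 across.
R2C1 = 17 − 9 = 8 completes the 17 down.
R2C2 = 6: the only remaining digit allowed by both the 17 across and the 22 down.
R2C3 = 17 − 14 = 3 completes the 17 across.
R1C2 = 22 − 13 = 9 completes the 22 down.
R1C3 = 14 − 9 = 5 completes the 14 across.

3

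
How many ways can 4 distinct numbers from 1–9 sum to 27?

4 distinct digits from 1–9 sum between 10 and 30.
Enumerating: {3,7,8,9}, {4,6,8,9}, {5,6,7,9}.

3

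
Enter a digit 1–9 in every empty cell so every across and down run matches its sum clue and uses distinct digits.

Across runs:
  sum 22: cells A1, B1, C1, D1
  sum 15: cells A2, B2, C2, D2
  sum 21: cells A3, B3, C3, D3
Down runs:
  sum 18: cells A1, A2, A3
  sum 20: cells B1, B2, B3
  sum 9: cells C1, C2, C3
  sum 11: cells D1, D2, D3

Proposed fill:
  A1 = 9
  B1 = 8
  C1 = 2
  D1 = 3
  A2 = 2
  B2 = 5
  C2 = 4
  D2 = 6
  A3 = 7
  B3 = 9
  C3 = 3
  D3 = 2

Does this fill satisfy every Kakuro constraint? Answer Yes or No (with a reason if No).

No — the down run B1–B3 sums to 22, not 20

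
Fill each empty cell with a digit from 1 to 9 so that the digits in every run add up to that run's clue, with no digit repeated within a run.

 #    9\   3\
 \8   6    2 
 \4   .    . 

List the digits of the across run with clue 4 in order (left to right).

3 1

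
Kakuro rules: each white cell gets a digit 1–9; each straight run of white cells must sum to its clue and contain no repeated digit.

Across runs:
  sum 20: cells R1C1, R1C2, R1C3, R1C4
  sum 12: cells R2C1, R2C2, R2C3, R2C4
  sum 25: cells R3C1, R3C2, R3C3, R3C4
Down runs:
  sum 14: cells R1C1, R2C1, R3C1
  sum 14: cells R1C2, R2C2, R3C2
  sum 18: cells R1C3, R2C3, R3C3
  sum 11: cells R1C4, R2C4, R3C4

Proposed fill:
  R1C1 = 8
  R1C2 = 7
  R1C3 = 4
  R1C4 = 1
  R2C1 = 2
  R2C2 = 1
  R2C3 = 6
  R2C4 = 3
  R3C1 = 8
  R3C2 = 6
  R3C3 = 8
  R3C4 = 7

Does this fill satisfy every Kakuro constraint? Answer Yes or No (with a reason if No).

No — the across run R3C1–R3C4 sums to 29, not 25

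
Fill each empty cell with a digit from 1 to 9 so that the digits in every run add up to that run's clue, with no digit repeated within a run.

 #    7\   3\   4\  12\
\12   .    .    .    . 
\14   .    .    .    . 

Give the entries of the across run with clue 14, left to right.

3 in 2 cells must be {1,2}; 4 in 2 cells must be {1,3}.
Nothing is forced directly, so branch on R1C3, whose candidates are 1 or 3. If R1C3 = 3: then R1C4 would have to be in {1,2,6} for the 12 across but in {3,4,5,7,8,9} for the 12 down — contradiction. So R1C3 = 1.
Given what's placed, R1C2 must be 2 to fit the 12 across and 3 down.
R2C2 = 3 − 2 = 1 completes the 3 down.
R2C3 = 4 − 1 = 3 completes the 4 down.
No cell is forced outright now. R2C4 can only be 4 or 8 (the digits allowed by both its 14 across and its 12 down). If R2C4 = 4: then R1C4 would have to be in {3,4,5,6} for the 12 across but in {8} for the 12 down — contradiction. So R2C4 = 8.
R1C4 = 12 − 8 = 4 completes the 12 down.
R2C1 = 14 − 12 = 2 completes the 14 across.

2, 1, 3, 8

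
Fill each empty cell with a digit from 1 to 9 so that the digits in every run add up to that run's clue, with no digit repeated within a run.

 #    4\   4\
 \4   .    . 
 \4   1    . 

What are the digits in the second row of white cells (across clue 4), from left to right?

4 in 2 cells must be {1,3}.
R1C1 = 4 − 1 = 3 completes the 4 down.
R1C2 = 4 − 3 = 1 completes the 4 across.
R2C2 = 4 − 1 = 3 completes the 4 across.

1 3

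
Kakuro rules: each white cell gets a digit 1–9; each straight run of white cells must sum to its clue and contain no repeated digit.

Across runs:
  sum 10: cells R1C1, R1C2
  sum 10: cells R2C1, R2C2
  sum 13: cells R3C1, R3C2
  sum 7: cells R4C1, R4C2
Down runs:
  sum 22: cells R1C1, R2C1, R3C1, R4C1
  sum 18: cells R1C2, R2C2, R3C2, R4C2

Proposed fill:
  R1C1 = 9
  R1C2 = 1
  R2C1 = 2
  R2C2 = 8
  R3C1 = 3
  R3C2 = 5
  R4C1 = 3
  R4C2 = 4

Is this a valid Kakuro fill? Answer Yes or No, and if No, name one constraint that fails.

No — the across run R3C1–R3C2 sums to 8, not 13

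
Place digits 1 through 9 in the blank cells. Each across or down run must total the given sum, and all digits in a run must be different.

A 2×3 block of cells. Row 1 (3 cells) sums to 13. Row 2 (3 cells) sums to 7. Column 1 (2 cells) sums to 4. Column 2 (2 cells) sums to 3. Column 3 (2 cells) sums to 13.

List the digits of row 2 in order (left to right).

1, 2, 4

7 in 3 cells must be {1,2,4}; 4 in 2 cells must be {1,3}; 3 in 2 cells must be {1,2}.
The 7 across and the 4 down share only 1, so (2,1) = 1.
Given what's placed, (2,2) must be 2 to fit the 7 across and 3 down.
(2,3) = 7 − 3 = 4 completes the 7 across.
(1,1) = 4 − 1 = 3 completes the 4 down.
(1,2) = 3 − 2 = 1 completes the 3 down.
(1,3) = 13 − 4 = 9 completes the 13 across.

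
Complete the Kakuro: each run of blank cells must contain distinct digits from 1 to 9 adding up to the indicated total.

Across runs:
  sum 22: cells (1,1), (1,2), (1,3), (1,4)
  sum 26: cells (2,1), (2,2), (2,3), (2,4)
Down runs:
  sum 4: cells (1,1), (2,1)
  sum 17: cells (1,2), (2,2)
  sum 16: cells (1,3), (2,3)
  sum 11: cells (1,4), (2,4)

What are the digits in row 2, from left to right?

3 8 9 6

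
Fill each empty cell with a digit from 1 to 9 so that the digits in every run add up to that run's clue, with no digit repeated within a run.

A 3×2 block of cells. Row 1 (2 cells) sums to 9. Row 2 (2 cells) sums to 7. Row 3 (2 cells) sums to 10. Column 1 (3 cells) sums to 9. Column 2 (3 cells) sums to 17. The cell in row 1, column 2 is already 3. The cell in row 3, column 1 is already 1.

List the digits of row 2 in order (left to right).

2, 5

(1,1) = 9 − 3 = 6 completes the 9 across.
(2,1) = 9 − 7 = 2 completes the 9 down.
(2,2) = 7 − 2 = 5 completes the 7 across.
(3,2) = 10 − 1 = 9 completes the 10 across.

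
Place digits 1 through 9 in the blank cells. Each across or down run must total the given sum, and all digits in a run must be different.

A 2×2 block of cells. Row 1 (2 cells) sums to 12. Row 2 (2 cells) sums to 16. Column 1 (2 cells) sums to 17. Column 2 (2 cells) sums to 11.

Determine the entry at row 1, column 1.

8

16 in 2 cells must be {7,9}; 17 in 2 cells must be {8,9}.
The 16 across and the 17 down share only 9, so (2,1) = 9.
(2,2) = 16 − 9 = 7 completes the 16 across.
(1,1) = 17 − 9 = 8 completes the 17 down.
(1,2) = 12 − 8 = 4 completes the 12 across.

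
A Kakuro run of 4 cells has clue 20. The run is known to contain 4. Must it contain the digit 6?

No

Counterexample: {1,4,7,8} sums to 20 under that restriction without using 6.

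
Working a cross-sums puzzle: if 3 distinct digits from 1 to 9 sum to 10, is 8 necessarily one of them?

No

Counterexample: {1,2,7} sums to 10 without using 8.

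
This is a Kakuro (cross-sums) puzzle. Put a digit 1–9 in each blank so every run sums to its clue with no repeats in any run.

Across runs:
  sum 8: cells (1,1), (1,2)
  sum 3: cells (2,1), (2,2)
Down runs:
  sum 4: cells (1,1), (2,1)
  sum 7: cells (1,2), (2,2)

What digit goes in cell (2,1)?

3 in 2 cells must be {1,2}; 4 in 2 cells must be {1,3}.
The 3 across and the 4 down share only 1, so (2,1) = 1.
(2,2) = 3 − 1 = 2 completes the 3 across.
(1,1) = 4 − 1 = 3 completes the 4 down.
(1,2) = 8 − 3 = 5 completes the 8 across.

1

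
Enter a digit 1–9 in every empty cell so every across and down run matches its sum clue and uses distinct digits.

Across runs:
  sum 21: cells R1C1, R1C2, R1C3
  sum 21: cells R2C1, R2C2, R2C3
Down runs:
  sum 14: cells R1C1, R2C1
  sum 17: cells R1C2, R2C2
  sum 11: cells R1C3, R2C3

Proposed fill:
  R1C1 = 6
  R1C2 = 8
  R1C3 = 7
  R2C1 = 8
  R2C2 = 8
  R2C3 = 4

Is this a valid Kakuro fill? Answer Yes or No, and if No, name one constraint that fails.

No — the down run R1C2–R2C2 sums to 16, not 17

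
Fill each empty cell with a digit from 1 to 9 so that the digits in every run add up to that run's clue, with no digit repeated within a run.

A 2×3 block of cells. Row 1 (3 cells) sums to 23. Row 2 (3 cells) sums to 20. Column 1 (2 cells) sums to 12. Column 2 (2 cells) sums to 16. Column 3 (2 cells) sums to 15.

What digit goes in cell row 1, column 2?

23 in 3 cells must be {6,8,9}; 16 in 2 cells must be {7,9}.
The 23 across and the 16 down share only 9, so (1,2) = 9.
(2,2) = 16 − 9 = 7 completes the 16 down.
Given what's placed, (1,1) must be 8 to fit the 23 across and 12 down.
(1,3) = 23 − 17 = 6 completes the 23 across.
(2,1) = 12 − 8 = 4 completes the 12 down.
(2,3) = 20 − 11 = 9 completes the 20 across.

9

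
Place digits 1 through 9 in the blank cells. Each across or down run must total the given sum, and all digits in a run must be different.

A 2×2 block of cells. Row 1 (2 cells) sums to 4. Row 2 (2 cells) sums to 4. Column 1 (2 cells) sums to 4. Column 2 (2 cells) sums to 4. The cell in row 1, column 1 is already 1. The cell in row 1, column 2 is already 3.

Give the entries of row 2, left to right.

3 1

4 in 2 cells must be {1,3}.
(2,1) = 4 − 1 = 3 completes the 4 down.
(2,2) = 4 − 3 = 1 completes the 4 across.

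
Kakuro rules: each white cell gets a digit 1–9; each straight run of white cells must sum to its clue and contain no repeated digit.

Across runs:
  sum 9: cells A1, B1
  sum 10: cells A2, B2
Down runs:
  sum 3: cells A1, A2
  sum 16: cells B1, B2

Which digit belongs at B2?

9

3 in 2 cells must be {1,2}; 16 in 2 cells must be {7,9}.
The 9 across and the 16 down share only 7, so B1 = 7.
B2 = 16 − 7 = 9 completes the 16 down.
A1 = 9 − 7 = 2 completes the 9 across.
A2 = 10 − 9 = 1 completes the 10 across.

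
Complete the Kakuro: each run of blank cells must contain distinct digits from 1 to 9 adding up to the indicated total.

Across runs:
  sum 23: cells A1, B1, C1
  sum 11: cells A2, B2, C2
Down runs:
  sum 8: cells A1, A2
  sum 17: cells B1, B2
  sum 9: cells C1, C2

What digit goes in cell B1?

9

23 in 3 cells must be {6,8,9}; 17 in 2 cells must be {8,9}.
The 23 across and the 8 down share only 6, so A1 = 6.
Given what's placed, C1 must be 8 to fit the 23 across and 9 down.
A2 = 8 − 6 = 2 completes the 8 down.
B2 = 8: the only remaining digit allowed by both the 11 across and the 17 down.
C2 = 11 − 10 = 1 completes the 11 across.
B1 = 23 − 14 = 9 completes the 23 across.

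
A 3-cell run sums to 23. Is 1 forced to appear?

The only way to make 23 from 3 distinct digits is {6,8,9}, which does not contain 1.

No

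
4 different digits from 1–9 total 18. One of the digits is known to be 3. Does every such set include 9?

No

Counterexample: {1,3,6,8} sums to 18 under that restriction without using 9.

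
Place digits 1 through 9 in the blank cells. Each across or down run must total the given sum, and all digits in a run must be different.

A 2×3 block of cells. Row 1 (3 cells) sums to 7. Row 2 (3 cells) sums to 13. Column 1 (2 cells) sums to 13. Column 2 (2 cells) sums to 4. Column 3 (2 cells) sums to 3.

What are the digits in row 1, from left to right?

7 in 3 cells must be {1,2,4}; 4 in 2 cells must be {1,3}; 3 in 2 cells must be {1,2}.
The 7 across and the 13 down share only 4, so (1,1) = 4.
Given what's placed, (1,2) must be 1 to fit the 7 across and 4 down.
(1,3) = 7 − 5 = 2 completes the 7 across.
(2,1) = 13 − 4 = 9 completes the 13 down.
(2,2) = 4 − 1 = 3 completes the 4 down.
(2,3) = 13 − 12 = 1 completes the 13 across.

4 1 2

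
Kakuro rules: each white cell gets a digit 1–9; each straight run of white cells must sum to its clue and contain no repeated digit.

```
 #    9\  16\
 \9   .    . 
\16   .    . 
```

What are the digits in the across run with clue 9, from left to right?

16 in 2 cells must be {7,9}.
The 9 across and the 16 down share only 7, so R1C2 = 7.
The 16 across and the 9 down share only 7, so R2C1 = 7.
R2C2 = 16 − 7 = 9 completes the 16 across.
R1C1 = 9 − 7 = 2 completes the 9 across.

2 7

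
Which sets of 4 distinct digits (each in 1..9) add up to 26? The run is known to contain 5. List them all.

4 distinct digits from 1–9 sum between 10 and 30.
Keeping only sets containing 5.

{4,5,8,9}; {5,6,7,8}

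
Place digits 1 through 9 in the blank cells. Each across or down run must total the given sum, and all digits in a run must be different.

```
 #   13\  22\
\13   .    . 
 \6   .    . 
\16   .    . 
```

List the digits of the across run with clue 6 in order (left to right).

1 5

16 in 2 cells must be {7,9}.
The 6 across and the 22 down share only 5, so R2C2 = 5.
Given what's placed, R3C2 must be 9 to fit the 16 across and 22 down.
R1C2 = 22 − 14 = 8 completes the 22 down.
R2C1 = 6 − 5 = 1 completes the 6 across.
R3C1 = 16 − 9 = 7 completes the 16 across.
R1C1 = 13 − 8 = 5 completes the 13 across.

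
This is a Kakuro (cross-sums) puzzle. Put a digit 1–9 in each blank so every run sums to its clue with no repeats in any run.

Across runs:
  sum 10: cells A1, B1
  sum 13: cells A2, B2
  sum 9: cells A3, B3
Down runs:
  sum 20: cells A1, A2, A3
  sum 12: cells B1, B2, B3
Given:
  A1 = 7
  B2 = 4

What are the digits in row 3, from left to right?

B1 = 10 − 7 = 3 completes the 10 across.
A2 = 13 − 4 = 9 completes the 13 across.
A3 = 20 − 16 = 4 completes the 20 down.
B3 = 9 − 4 = 5 completes the 9 across.

4 5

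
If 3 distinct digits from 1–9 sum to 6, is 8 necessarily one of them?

The only way to make 6 from 3 distinct digits is {1,2,3}, which does not contain 8.

No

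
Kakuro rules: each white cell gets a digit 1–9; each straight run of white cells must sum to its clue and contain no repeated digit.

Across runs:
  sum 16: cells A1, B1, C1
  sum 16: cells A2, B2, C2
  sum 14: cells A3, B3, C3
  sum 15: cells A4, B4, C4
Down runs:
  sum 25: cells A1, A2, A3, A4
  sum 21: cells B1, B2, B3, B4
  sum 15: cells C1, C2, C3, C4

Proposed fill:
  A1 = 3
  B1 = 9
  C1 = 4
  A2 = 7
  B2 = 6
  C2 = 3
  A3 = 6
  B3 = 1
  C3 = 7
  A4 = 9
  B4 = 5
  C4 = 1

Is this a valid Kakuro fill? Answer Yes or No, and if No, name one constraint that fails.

Across: 3+9+4=16; 7+6+3=16; 6+1+7=14; 9+5+1=15. Down: 3+7+6+9=25; 9+6+1+5=21; 4+3+7+1=15. No digit repeats within any run.

Yes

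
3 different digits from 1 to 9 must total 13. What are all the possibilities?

{1,3,9}; {1,4,8}; {1,5,7}; {2,3,8}; {2,4,7}; {2,5,6}; {3,4,6}

3 distinct digits from 1–9 sum between 6 and 24.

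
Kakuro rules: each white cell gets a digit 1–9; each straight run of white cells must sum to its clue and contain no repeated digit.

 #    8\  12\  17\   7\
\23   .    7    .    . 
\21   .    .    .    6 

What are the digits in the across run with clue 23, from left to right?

17 in 2 cells must be {8,9}.
R1C4 = 7 − 6 = 1 completes the 7 down.
R2C2 = 12 − 7 = 5 completes the 12 down.
R1C1 = 6: the only remaining digit allowed by both the 23 across and the 8 down.
R1C3 = 23 − 14 = 9 completes the 23 across.
R2C1 = 8 − 6 = 2 completes the 8 down.
R2C3 = 21 − 13 = 8 completes the 21 across.

6 7 9 1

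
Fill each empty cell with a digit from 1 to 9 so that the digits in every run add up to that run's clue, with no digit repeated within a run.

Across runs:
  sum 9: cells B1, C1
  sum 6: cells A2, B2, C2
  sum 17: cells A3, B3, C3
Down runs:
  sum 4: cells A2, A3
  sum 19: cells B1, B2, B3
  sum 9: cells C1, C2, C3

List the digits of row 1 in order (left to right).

6 in 3 cells must be {1,2,3}; 4 in 2 cells must be {1,3}.
Nothing is forced directly, so branch on B2, whose candidates are 2 or 3. If B2 = 3: that forces B1 = 7, C1 = 2, A2 = 1, after which C2 would have to be in {2} for the 6 across but in {1,3,4,6} for the 9 down — contradiction. So B2 = 2.
Given what's placed, B1 must be 8 to fit the 9 across and 19 down.
C1 = 9 − 8 = 1 completes the 9 across.

8, 1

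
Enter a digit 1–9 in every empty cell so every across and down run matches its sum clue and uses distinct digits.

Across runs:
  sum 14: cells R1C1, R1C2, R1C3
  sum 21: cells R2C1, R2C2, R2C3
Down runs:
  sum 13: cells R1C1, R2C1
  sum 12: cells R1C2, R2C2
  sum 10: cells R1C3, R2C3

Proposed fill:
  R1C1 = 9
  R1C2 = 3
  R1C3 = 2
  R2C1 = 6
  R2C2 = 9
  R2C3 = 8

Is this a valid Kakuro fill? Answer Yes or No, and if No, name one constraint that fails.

No — the across run R2C1–R2C3 sums to 23, not 21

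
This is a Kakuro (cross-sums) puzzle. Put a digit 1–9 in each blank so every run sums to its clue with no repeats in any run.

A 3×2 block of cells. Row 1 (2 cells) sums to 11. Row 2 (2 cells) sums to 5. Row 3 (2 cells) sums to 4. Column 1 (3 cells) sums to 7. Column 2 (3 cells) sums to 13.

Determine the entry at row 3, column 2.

3

4 in 2 cells must be {1,3}; 7 in 3 cells must be {1,2,4}.
The 4 across and the 7 down share only 1, so (3,1) = 1.
(3,2) = 4 − 1 = 3 completes the 4 across.
Nothing is forced directly, so branch on (1,1), whose candidates are 2 or 4. If (1,1) = 4: then (1,2) would have to be in {7} for the 11 across but in {1,2,4,6,8,9} for the 13 down — contradiction. So (1,1) = 2.
(1,2) = 11 − 2 = 9 completes the 11 across.
(2,1) = 7 − 3 = 4 completes the 7 down.
(2,2) = 5 − 4 = 1 completes the 5 across.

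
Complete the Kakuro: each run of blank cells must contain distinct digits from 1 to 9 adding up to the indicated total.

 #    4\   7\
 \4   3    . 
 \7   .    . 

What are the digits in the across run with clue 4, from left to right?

4 in 2 cells must be {1,3}.
R1C2 = 4 − 3 = 1 completes the 4 across.
R2C1 = 4 − 3 = 1 completes the 4 down.
R2C2 = 7 − 1 = 6 completes the 7 across.

3, 1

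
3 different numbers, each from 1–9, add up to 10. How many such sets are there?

4

3 distinct digits from 1–9 sum between 6 and 24.
Enumerating: {1,2,7}, {1,3,6}, {1,4,5}, {2,3,5}.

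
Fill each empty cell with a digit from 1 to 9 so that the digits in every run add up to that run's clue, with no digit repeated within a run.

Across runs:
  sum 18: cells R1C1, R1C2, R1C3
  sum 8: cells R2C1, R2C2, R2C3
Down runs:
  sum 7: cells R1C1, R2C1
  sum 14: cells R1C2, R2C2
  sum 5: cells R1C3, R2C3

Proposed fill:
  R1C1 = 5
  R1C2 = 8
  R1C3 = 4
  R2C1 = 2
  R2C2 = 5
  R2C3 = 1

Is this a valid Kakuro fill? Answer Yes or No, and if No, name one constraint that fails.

No — the down run R1C2–R2C2 sums to 13, not 14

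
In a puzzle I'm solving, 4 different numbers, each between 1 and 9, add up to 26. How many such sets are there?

4 distinct digits from 1–9 sum between 10 and 30.
Enumerating: {2,7,8,9}, {3,6,8,9}, {4,5,8,9}, {4,6,7,9}, {5,6,7,8}.

5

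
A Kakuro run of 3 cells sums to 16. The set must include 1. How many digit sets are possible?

2

3 distinct digits from 1–9 sum between 6 and 24.
Keeping only sets containing 1.
Enumerating: {1,6,9}, {1,7,8}.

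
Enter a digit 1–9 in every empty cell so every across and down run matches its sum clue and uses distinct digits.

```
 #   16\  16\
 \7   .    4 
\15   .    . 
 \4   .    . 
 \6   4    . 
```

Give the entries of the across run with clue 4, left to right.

4 in 2 cells must be {1,3}.
R1C1 = 7 − 4 = 3 completes the 7 across.
R3C1 = 1: the only remaining digit allowed by both the 4 across and the 16 down.
R3C2 = 4 − 1 = 3 completes the 4 across.
R4C2 = 6 − 4 = 2 completes the 6 across.
R2C1 = 16 − 8 = 8 completes the 16 down.
R2C2 = 15 − 8 = 7 completes the 15 across.

1 3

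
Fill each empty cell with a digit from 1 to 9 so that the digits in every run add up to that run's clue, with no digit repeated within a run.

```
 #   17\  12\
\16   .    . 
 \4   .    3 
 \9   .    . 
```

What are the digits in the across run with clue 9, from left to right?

7, 2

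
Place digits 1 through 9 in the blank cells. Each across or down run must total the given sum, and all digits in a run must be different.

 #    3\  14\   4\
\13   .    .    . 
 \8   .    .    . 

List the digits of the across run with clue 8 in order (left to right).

3 in 2 cells must be {1,2}; 4 in 2 cells must be {1,3}.
The 8 across and the 14 down share only 5, so R2C2 = 5.
Given what's placed, R2C3 must be 1 to fit the 8 across and 4 down.
R1C2 = 14 − 5 = 9 completes the 14 down.
R1C3 = 4 − 1 = 3 completes the 4 down.
R2C1 = 8 − 6 = 2 completes the 8 across.
R1C1 = 13 − 12 = 1 completes the 13 across.

2, 5, 1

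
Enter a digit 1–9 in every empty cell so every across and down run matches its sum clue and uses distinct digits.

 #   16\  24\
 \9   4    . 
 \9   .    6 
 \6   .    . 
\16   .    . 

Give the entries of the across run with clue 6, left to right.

16 in 2 cells must be {7,9}.
R1C2 = 9 − 4 = 5 completes the 9 across.
R2C1 = 9 − 6 = 3 completes the 9 across.
R3C2 = 4: the only remaining digit allowed by both the 6 across and the 24 down.
Given what's placed, R4C1 must be 7 to fit the 16 across and 16 down.
R4C2 = 16 − 7 = 9 completes the 16 across.
R3C1 = 6 − 4 = 2 completes the 6 across.

2 4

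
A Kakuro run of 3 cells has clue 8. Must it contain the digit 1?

Yes

Every partition of 8 into 3 distinct digits includes 1: {1,2,5}, {1,3,4}.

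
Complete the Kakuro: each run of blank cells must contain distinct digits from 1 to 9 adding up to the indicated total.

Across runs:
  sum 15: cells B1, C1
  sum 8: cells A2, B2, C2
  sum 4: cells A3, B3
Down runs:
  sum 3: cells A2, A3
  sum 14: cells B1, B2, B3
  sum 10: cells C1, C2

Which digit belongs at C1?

9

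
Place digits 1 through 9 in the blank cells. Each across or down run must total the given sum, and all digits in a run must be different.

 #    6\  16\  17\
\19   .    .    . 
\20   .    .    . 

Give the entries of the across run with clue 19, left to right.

16 in 2 cells must be {7,9}; 17 in 2 cells must be {8,9}.
Nothing is forced directly, so branch on R2C1, whose candidates are 4 or 5. If R2C1 = 5: then R1C1 would have to be in {2,3,4,5,6,7,8,9} for the 19 across but in {1} for the 6 down — contradiction. So R2C1 = 4.
R1C1 = 6 − 4 = 2 completes the 6 down.
Given what's placed, R1C2 must be 9 to fit the 19 across and 16 down.
R1C3 = 19 − 11 = 8 completes the 19 across.
R2C2 = 16 − 9 = 7 completes the 16 down.
R2C3 = 20 − 11 = 9 completes the 20 across.

2 9 8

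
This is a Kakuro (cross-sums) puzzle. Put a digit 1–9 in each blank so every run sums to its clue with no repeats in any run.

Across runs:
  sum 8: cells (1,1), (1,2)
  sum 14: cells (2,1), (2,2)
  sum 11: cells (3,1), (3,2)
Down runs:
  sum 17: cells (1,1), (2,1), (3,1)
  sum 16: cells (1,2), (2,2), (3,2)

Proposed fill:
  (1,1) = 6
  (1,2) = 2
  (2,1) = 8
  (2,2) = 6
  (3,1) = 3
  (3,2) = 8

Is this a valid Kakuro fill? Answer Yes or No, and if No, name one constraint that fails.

Across: 6+2=8; 8+6=14; 3+8=11. Down: 6+8+3=17; 2+6+8=16. No digit repeats within any run.

Yes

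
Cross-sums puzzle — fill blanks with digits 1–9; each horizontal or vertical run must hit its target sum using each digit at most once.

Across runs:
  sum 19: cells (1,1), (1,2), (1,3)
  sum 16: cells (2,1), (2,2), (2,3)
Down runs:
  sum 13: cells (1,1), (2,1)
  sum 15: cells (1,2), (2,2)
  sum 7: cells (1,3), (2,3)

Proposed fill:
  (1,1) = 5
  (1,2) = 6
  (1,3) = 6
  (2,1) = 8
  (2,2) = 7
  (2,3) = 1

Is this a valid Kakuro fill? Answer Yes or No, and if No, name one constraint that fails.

No — the down run (1,2)–(2,2) sums to 13, not 15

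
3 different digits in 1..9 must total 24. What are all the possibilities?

{7,8,9}

3 distinct digits from 1–9 sum between 6 and 24.
Only one set works: {7,8,9}.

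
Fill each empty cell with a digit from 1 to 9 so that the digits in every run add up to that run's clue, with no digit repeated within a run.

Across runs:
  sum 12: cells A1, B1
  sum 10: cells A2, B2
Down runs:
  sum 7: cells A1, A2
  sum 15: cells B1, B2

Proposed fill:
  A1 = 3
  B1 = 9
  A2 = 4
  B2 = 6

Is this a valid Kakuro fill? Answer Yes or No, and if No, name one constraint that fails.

Across: 3+9=12; 4+6=10. Down: 3+4=7; 9+6=15. No digit repeats within any run.

Yes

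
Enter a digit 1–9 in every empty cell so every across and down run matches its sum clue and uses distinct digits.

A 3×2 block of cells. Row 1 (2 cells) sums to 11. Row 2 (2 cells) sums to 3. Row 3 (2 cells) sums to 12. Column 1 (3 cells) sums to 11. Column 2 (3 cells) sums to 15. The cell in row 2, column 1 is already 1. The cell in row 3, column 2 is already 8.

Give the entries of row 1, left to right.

6 5

3 in 2 cells must be {1,2}.
(2,2) = 3 − 1 = 2 completes the 3 across.
(3,1) = 12 − 8 = 4 completes the 12 across.
(1,1) = 11 − 5 = 6 completes the 11 down.
(1,2) = 11 − 6 = 5 completes the 11 across.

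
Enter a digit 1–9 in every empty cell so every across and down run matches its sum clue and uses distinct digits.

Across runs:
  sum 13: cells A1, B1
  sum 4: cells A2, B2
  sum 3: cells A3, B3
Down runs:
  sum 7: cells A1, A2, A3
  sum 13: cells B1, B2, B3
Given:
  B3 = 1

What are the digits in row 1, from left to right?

4 in 2 cells must be {1,3}; 3 in 2 cells must be {1,2}; 7 in 3 cells must be {1,2,4}.
Intersecting the 13 across with the 7 down forces A1 = 4.
B1 = 13 − 4 = 9 completes the 13 across.
Given what's placed, A2 must be 1 to fit the 4 across and 7 down.
B2 = 4 − 1 = 3 completes the 4 across.
A3 = 3 − 1 = 2 completes the 3 across.

4 9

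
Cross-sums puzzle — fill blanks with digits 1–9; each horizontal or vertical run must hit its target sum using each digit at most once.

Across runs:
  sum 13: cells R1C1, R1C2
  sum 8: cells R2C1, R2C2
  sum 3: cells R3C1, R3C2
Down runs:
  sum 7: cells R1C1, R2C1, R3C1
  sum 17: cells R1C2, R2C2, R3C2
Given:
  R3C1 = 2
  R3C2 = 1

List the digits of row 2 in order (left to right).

1 7

3 in 2 cells must be {1,2}; 7 in 3 cells must be {1,2,4}.
R1C1 = 4: the only remaining digit allowed by both the 13 across and the 7 down.
R1C2 = 13 − 4 = 9 completes the 13 across.
R2C1 = 7 − 6 = 1 completes the 7 down.
R2C2 = 8 − 1 = 7 completes the 8 across.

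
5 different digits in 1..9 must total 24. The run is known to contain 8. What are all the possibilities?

{1,2,4,8,9}; {1,2,6,7,8}; {1,3,5,7,8}; {1,4,5,6,8}; {2,3,4,7,8}; {2,3,5,6,8}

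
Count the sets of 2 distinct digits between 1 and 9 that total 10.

2 distinct digits from 1–9 sum between 3 and 17.
Enumerating: {1,9}, {2,8}, {3,7}, {4,6}.

4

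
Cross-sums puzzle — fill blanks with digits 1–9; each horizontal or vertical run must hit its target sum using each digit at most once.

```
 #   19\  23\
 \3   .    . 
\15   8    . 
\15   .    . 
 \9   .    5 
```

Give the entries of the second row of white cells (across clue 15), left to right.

8 7

3 in 2 cells must be {1,2}.
R2C2 = 15 − 8 = 7 completes the 15 across.
R4C1 = 9 − 5 = 4 completes the 9 across.
Given what's placed, R1C2 must be 2 to fit the 3 across and 23 down.
Given what's placed, R3C1 must be 6 to fit the 15 across and 19 down.
R3C2 = 15 − 6 = 9 completes the 15 across.
R1C1 = 3 − 2 = 1 completes the 3 across.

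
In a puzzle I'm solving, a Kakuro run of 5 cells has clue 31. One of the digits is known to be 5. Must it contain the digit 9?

Every partition of 31 into 5 distinct digits under that restriction includes 9: {2,5,7,8,9}, {3,5,6,8,9}, {4,5,6,7,9}.

Yes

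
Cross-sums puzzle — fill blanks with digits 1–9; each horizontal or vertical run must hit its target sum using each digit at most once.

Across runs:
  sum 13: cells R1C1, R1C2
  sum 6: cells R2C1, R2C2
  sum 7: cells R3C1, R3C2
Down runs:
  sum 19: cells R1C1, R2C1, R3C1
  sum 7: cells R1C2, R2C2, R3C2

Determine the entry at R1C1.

7 in 3 cells must be {1,2,4}.
The 13 across and the 7 down share only 4, so R1C2 = 4.
R1C1 = 13 − 4 = 9 completes the 13 across.
Nothing is forced directly, so branch on R2C1, whose candidates are 2 or 4. If R2C1 = 2: then R2C2 would have to be in {4} for the 6 across but in {1,2} for the 7 down — contradiction. So R2C1 = 4.
R2C2 = 6 − 4 = 2 completes the 6 across.
R3C1 = 19 − 13 = 6 completes the 19 down.
R3C2 = 7 − 6 = 1 completes the 7 across.

9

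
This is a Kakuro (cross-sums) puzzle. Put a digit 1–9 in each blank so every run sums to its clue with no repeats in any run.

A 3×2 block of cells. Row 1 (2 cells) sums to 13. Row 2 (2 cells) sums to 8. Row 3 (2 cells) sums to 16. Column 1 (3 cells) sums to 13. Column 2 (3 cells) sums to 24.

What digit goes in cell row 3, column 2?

16 in 2 cells must be {7,9}; 24 in 3 cells must be {7,8,9}.
The 8 across and the 24 down share only 7, so (2,2) = 7.
Given what's placed, (3,2) must be 9 to fit the 16 across and 24 down.
(1,2) = 24 − 16 = 8 completes the 24 down.
(2,1) = 8 − 7 = 1 completes the 8 across.
(3,1) = 16 − 9 = 7 completes the 16 across.
(1,1) = 13 − 8 = 5 completes the 13 across.

9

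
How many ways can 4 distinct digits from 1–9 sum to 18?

4 distinct digits from 1–9 sum between 10 and 30.

11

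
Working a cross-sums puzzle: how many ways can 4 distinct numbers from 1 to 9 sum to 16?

8

4 distinct digits from 1–9 sum between 10 and 30.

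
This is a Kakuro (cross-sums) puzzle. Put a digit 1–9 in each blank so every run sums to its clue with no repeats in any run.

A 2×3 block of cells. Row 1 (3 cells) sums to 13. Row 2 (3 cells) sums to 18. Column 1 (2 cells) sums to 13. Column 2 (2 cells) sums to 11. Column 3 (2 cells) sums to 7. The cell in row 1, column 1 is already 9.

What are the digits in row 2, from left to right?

4 8 6

Given what's placed, (1,2) must be 3 to fit the 13 across and 11 down.
(1,3) = 13 − 12 = 1 completes the 13 across.
(2,1) = 13 − 9 = 4 completes the 13 down.
(2,2) = 11 − 3 = 8 completes the 11 down.
(2,3) = 18 − 12 = 6 completes the 18 across.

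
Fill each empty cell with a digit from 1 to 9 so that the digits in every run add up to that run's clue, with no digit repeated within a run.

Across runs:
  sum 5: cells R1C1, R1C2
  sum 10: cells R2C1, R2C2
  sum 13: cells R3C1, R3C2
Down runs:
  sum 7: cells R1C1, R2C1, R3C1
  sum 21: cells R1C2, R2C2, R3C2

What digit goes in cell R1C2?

7 in 3 cells must be {1,2,4}.
The 5 across and the 21 down share only 4, so R1C2 = 4.
The 13 across and the 7 down share only 4, so R3C1 = 4.
R3C2 = 13 − 4 = 9 completes the 13 across.
R1C1 = 5 − 4 = 1 completes the 5 across.
R2C1 = 7 − 5 = 2 completes the 7 down.
R2C2 = 10 − 2 = 8 completes the 10 across.

4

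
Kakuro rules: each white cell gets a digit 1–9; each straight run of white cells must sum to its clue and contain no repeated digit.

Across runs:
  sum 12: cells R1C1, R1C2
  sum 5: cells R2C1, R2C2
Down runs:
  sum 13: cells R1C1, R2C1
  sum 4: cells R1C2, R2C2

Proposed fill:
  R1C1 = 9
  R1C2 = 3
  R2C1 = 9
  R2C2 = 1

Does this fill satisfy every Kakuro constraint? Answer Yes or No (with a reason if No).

No — the down run R1C1–R2C1 sums to 18, not 13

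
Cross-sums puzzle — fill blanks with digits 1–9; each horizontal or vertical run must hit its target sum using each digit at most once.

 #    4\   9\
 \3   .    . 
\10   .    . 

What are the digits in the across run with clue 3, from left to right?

1 2

3 in 2 cells must be {1,2}; 4 in 2 cells must be {1,3}.
The 3 across and the 4 down share only 1, so R1C1 = 1.
R1C2 = 3 − 1 = 2 completes the 3 across.
R2C1 = 4 − 1 = 3 completes the 4 down.
R2C2 = 10 − 3 = 7 completes the 10 across.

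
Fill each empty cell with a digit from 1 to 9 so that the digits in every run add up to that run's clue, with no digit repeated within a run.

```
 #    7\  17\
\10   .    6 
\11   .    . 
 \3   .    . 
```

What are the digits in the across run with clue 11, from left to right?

3 in 2 cells must be {1,2}; 7 in 3 cells must be {1,2,4}.
R1C1 = 10 − 6 = 4 completes the 10 across.
Given what's placed, R2C1 must be 2 to fit the 11 across and 7 down.
R2C2 = 11 − 2 = 9 completes the 11 across.
R3C1 = 7 − 6 = 1 completes the 7 down.
R3C2 = 3 − 1 = 2 completes the 3 across.

2 9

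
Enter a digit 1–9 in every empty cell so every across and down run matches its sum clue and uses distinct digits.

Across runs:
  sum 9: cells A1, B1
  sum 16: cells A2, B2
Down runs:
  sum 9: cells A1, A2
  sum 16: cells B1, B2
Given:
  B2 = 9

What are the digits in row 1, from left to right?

16 in 2 cells must be {7,9}.
B1 = 16 − 9 = 7 completes the 16 down.
A2 = 16 − 9 = 7 completes the 16 across.
A1 = 9 − 7 = 2 completes the 9 across.

2, 7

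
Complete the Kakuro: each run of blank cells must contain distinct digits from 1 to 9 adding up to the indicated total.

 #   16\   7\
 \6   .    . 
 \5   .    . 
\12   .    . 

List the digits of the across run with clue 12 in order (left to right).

7 in 3 cells must be {1,2,4}.
The 12 across and the 7 down share only 4, so R3C2 = 4.
R3C1 = 12 − 4 = 8 completes the 12 across.
Nothing is forced directly, so branch on R1C2, whose candidates are 1 or 2. If R1C2 = 2: then R1C1 would have to be in {4} for the 6 across but in {1,2,3,5,6,7} for the 16 down — contradiction. So R1C2 = 1.
R1C1 = 6 − 1 = 5 completes the 6 across.
R2C1 = 16 − 13 = 3 completes the 16 down.
R2C2 = 5 − 3 = 2 completes the 5 across.

8 4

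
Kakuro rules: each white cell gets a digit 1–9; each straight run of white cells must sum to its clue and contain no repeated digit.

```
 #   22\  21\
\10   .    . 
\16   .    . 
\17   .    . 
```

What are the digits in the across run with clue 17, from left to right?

16 in 2 cells must be {7,9}; 17 in 2 cells must be {8,9}.
Nothing is forced directly, so branch on R3C1, whose candidates are 8 or 9. If R3C1 = 8: that forces R1C1 = 9, after which R1C2 would have to be in {1} for the 10 across but in {4,5,6,7,8,9} for the 21 down — contradiction. So R3C1 = 9.
Given what's placed, R2C1 must be 7 to fit the 16 across and 22 down.
R2C2 = 16 − 7 = 9 completes the 16 across.
R3C2 = 17 − 9 = 8 completes the 17 across.
R1C1 = 22 − 16 = 6 completes the 22 down.
R1C2 = 10 − 6 = 4 completes the 10 across.

9, 8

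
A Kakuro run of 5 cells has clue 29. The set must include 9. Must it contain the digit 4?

Counterexample: {1,5,6,8,9} sums to 29 under that restriction without using 4.

No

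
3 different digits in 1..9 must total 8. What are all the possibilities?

{1,2,5}; {1,3,4}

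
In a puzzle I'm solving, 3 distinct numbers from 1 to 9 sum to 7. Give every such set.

3 distinct digits from 1–9 sum between 6 and 24.
Only one set works: {1,2,4}.

{1,2,4}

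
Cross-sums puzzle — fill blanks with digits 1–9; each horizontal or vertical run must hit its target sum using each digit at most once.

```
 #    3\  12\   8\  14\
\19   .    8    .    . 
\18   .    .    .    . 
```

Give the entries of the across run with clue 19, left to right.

3 in 2 cells must be {1,2}.
R2C2 = 12 − 8 = 4 completes the 12 down.
No cell is forced outright now. R1C4 can only be 5 or 6 (the digits allowed by both its 19 across and its 14 down). If R1C4 = 5: that forces R1C1 = 2, after which R1C3 would have to be in {4} for the 19 across but in {1,2,3,5,6,7} for the 8 down — contradiction. So R1C4 = 6.
R2C4 = 14 − 6 = 8 completes the 14 down.
R2C1 = 1: the only remaining digit allowed by both the 18 across and the 3 down.
R2C3 = 18 − 13 = 5 completes the 18 across.
R1C1 = 3 − 1 = 2 completes the 3 down.
R1C3 = 19 − 16 = 3 completes the 19 across.

2 8 3 6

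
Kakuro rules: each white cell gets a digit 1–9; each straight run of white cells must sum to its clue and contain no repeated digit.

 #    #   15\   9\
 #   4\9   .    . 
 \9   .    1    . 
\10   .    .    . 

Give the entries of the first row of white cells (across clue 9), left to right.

8 1

4 in 2 cells must be {1,3}.
Given what's placed, R2C1 must be 3 to fit the 9 across and 4 down.
R2C3 = 9 − 4 = 5 completes the 9 across.
R3C1 = 4 − 3 = 1 completes the 4 down.
R3C3 = 3: the only remaining digit allowed by both the 10 across and the 9 down.
R1C3 = 9 − 8 = 1 completes the 9 down.
R3C2 = 10 − 4 = 6 completes the 10 across.
R1C2 = 9 − 1 = 8 completes the 9 across.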